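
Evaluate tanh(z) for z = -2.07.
-0.9687

tanh(-2.07) = (e^(-2.07) - e^(2.07))/(e^(-2.07) + e^(2.07)) = -0.9687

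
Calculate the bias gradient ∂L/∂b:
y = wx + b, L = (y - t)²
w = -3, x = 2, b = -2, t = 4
∂L/∂b = -24

y = wx + b = (-3)(2) + -2 = -8
∂L/∂y = 2(y - t) = 2(-8 - 4) = -24
∂y/∂b = 1
∂L/∂b = ∂L/∂y · ∂y/∂b = -24 × 1 = -24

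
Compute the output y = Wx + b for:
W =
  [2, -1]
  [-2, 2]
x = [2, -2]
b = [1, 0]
y = [7, -8]

Wx = [2×2 + -1×-2, -2×2 + 2×-2]
   = [6, -8]
y = Wx + b = [6 + 1, -8 + 0] = [7, -8]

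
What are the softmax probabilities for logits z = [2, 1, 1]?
p = [0.5761, 0.2119, 0.2119]

exp(z) = [7.389, 2.718, 2.718]
Sum = 12.83
p = [0.5761, 0.2119, 0.2119]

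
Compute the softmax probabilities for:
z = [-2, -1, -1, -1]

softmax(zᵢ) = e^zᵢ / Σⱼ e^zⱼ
p = [0.1092, 0.2969, 0.2969, 0.2969]

exp(z) = [0.1353, 0.3679, 0.3679, 0.3679]
Sum = 1.239
p = [0.1092, 0.2969, 0.2969, 0.2969]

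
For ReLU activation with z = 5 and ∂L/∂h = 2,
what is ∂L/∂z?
∂L/∂z = 2

h = ReLU(5) = 5
Since z > 0: ∂h/∂z = 1
∂L/∂z = ∂L/∂h · ∂h/∂z = 2 × 1 = 2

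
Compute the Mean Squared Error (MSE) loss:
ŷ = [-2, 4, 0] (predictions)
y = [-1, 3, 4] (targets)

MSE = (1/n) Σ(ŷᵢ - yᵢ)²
MSE = 6

MSE = (1/3)((-2--1)² + (4-3)² + (0-4)²) = (1/3)(1 + 1 + 16) = 6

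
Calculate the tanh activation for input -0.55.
-0.5005

tanh(-0.55) = (e^(-0.55) - e^(0.55))/(e^(-0.55) + e^(0.55)) = -0.5005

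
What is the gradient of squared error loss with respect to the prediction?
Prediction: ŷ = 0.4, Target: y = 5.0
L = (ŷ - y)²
∂L/∂ŷ = -9.2

∂L/∂ŷ = 2(ŷ - y) = 2(0.4 - 5.0) = 2(-4.6) = -9.2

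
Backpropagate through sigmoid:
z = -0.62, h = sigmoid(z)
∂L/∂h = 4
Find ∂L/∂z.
∂L/∂z = 0.9097

σ(-0.62) = 0.3498
σ'(-0.62) = σ(-0.62)(1 - σ(-0.62)) = 0.3498 × 0.6502 = 0.2274
∂L/∂z = ∂L/∂h · σ'(z) = 4 × 0.2274 = 0.9097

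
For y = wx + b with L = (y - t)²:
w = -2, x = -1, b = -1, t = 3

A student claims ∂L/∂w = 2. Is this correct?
Incorrect

y = (-2)(-1) + -1 = 1
∂L/∂y = 2(y - t) = 2(1 - 3) = -4
∂y/∂w = x = -1
∂L/∂w = -4 × -1 = 4

Claimed value: 2
Incorrect: The correct gradient is 4.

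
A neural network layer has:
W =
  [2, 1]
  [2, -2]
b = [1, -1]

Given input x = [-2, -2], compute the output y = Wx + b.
y = [-5, -1]

Wx = [2×-2 + 1×-2, 2×-2 + -2×-2]
   = [-6, 0]
y = Wx + b = [-6 + 1, 0 + -1] = [-5, -1]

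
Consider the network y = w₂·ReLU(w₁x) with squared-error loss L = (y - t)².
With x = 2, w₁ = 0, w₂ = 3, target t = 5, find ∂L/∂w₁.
∂L/∂w₁ = 0

Forward pass:
z = w₁x = 0×2 = 0
h = ReLU(0) = 0
y = w₂h = 3×0 = 0

Backward pass:
∂L/∂y = 2(y - t) = 2(0 - 5) = -10
∂y/∂h = w₂ = 3
∂h/∂z = 0 (ReLU derivative)
∂z/∂w₁ = x = 2

∂L/∂w₁ = -10 × 3 × 0 × 2 = 0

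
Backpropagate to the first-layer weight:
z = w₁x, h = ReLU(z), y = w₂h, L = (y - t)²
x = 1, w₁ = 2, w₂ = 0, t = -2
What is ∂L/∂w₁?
∂L/∂w₁ = 0

Forward pass:
z = w₁x = 2×1 = 2
h = ReLU(2) = 2
y = w₂h = 0×2 = 0

Backward pass:
∂L/∂y = 2(y - t) = 2(0 - -2) = 4
∂y/∂h = w₂ = 0
∂h/∂z = 1 (ReLU derivative)
∂z/∂w₁ = x = 1

∂L/∂w₁ = 4 × 0 × 1 × 1 = 0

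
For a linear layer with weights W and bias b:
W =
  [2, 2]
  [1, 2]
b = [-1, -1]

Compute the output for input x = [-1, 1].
y = [-1, 0]

Wx = [2×-1 + 2×1, 1×-1 + 2×1]
   = [0, 1]
y = Wx + b = [0 + -1, 1 + -1] = [-1, 0]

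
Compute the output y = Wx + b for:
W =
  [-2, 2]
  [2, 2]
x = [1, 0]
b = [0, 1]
y = [-2, 3]

Wx = [-2×1 + 2×0, 2×1 + 2×0]
   = [-2, 2]
y = Wx + b = [-2 + 0, 2 + 1] = [-2, 3]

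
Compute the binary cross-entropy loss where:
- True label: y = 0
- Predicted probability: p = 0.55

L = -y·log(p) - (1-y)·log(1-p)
L = 0.7985

L = -0·log(0.55) - 1·log(0.45) = -log(0.45) = 0.7985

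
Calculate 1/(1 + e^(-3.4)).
0.9677

sigmoid(3.4) = 1/(1 + e^(-3.4)) = 1/(1 + 0.03337) = 0.9677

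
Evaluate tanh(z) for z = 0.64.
0.5649

tanh(0.64) = (e^(0.64) - e^(-0.64))/(e^(0.64) + e^(-0.64)) = 0.5649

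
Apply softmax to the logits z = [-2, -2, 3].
p = [0.0066, 0.0066, 0.9867]

exp(z) = [0.1353, 0.1353, 20.09]
Sum = 20.36
p = [0.0066, 0.0066, 0.9867]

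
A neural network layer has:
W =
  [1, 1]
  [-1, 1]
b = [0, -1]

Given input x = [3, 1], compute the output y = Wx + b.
y = [4, -3]

Wx = [1×3 + 1×1, -1×3 + 1×1]
   = [4, -2]
y = Wx + b = [4 + 0, -2 + -1] = [4, -3]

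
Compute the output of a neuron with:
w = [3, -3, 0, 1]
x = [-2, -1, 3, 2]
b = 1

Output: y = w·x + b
y = 0

y = (3)(-2) + (-3)(-1) + (0)(3) + (1)(2) + 1 = 0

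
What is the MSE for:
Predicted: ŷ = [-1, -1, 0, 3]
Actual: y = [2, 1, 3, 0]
MSE = 7.75

MSE = (1/4)((-1-2)² + (-1-1)² + (0-3)² + (3-0)²) = (1/4)(9 + 4 + 9 + 9) = 7.75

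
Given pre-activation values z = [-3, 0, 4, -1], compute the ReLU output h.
h = [0, 0, 4, 0]

ReLU applied element-wise: max(0,-3)=0, max(0,0)=0, max(0,4)=4, max(0,-1)=0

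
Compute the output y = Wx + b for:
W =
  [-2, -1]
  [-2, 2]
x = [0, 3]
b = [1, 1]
y = [-2, 7]

Wx = [-2×0 + -1×3, -2×0 + 2×3]
   = [-3, 6]
y = Wx + b = [-3 + 1, 6 + 1] = [-2, 7]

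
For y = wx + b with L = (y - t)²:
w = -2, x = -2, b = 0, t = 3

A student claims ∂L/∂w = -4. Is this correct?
Correct

y = (-2)(-2) + 0 = 4
∂L/∂y = 2(y - t) = 2(4 - 3) = 2
∂y/∂w = x = -2
∂L/∂w = 2 × -2 = -4

Claimed value: -4
Correct: The correct gradient is -4.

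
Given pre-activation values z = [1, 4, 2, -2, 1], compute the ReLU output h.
h = [1, 4, 2, 0, 1]

ReLU applied element-wise: max(0,1)=1, max(0,4)=4, max(0,2)=2, max(0,-2)=0, max(0,1)=1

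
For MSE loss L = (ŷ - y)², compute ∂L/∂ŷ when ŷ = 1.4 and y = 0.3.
∂L/∂ŷ = 2.2

∂L/∂ŷ = 2(ŷ - y) = 2(1.4 - 0.3) = 2(1.1) = 2.2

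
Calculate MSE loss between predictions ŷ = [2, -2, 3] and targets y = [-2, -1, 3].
MSE = 5.667

MSE = (1/3)((2--2)² + (-2--1)² + (3-3)²) = (1/3)(16 + 1 + 0) = 5.667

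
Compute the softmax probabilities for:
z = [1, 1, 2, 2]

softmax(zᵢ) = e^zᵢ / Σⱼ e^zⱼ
p = [0.1345, 0.1345, 0.3655, 0.3655]

exp(z) = [2.718, 2.718, 7.389, 7.389]
Sum = 20.21
p = [0.1345, 0.1345, 0.3655, 0.3655]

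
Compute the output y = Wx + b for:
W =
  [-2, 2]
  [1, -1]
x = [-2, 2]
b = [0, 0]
y = [8, -4]

Wx = [-2×-2 + 2×2, 1×-2 + -1×2]
   = [8, -4]
y = Wx + b = [8 + 0, -4 + 0] = [8, -4]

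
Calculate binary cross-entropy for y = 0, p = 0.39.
L = 0.4943

L = -0·log(0.39) - 1·log(0.61) = -log(0.61) = 0.4943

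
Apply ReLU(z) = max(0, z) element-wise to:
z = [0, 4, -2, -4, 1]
h = [0, 4, 0, 0, 1]

ReLU applied element-wise: max(0,0)=0, max(0,4)=4, max(0,-2)=0, max(0,-4)=0, max(0,1)=1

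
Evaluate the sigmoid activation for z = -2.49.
0.07656

sigmoid(-2.49) = 1/(1 + e^(2.49)) = 1/(1 + 12.06) = 0.07656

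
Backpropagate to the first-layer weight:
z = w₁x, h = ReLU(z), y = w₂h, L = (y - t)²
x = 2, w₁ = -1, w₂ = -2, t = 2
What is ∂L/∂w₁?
∂L/∂w₁ = 0

Forward pass:
z = w₁x = -1×2 = -2
h = ReLU(-2) = 0
y = w₂h = -2×0 = 0

Backward pass:
∂L/∂y = 2(y - t) = 2(0 - 2) = -4
∂y/∂h = w₂ = -2
∂h/∂z = 0 (ReLU derivative)
∂z/∂w₁ = x = 2

∂L/∂w₁ = -4 × -2 × 0 × 2 = 0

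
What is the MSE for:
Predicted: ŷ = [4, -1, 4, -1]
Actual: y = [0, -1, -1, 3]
MSE = 14.25

MSE = (1/4)((4-0)² + (-1--1)² + (4--1)² + (-1-3)²) = (1/4)(16 + 0 + 25 + 16) = 14.25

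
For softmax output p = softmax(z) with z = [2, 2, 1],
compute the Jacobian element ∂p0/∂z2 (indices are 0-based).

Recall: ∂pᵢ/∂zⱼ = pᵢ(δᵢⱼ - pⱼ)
∂p0/∂z2 = -0.06561

p = softmax(z) = [0.4223, 0.4223, 0.1554]
p0 = 0.4223, p2 = 0.1554

∂p0/∂z2 = -p0 × p2 = -0.4223 × 0.1554 = -0.06561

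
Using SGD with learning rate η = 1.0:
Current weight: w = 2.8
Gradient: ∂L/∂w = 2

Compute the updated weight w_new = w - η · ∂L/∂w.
w_new = 0.8

w_new = w - η·∂L/∂w = 2.8 - 1.0×(2) = 2.8 - (2) = 0.8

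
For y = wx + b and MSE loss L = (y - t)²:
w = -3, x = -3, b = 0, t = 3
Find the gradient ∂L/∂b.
∂L/∂b = 12

y = wx + b = (-3)(-3) + 0 = 9
∂L/∂y = 2(y - t) = 2(9 - 3) = 12
∂y/∂b = 1
∂L/∂b = ∂L/∂y · ∂y/∂b = 12 × 1 = 12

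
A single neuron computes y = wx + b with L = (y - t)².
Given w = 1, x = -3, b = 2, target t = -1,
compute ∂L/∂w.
∂L/∂w = 0

y = wx + b = (1)(-3) + 2 = -1
∂L/∂y = 2(y - t) = 2(-1 - -1) = 0
∂y/∂w = x = -3
∂L/∂w = ∂L/∂y · ∂y/∂w = 0 × -3 = 0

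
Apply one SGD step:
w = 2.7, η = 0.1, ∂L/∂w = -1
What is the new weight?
w_new = 2.8

w_new = w - η·∂L/∂w = 2.7 - 0.1×(-1) = 2.7 - (-0.1) = 2.8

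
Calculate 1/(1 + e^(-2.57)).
0.9289

sigmoid(2.57) = 1/(1 + e^(-2.57)) = 1/(1 + 0.07654) = 0.9289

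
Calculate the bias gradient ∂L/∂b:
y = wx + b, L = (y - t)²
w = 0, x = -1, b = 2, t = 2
∂L/∂b = 0

y = wx + b = (0)(-1) + 2 = 2
∂L/∂y = 2(y - t) = 2(2 - 2) = 0
∂y/∂b = 1
∂L/∂b = ∂L/∂y · ∂y/∂b = 0 × 1 = 0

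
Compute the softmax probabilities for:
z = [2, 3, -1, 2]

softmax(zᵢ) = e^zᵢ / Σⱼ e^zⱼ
p = [0.2097, 0.5701, 0.0104, 0.2097]

exp(z) = [7.389, 20.09, 0.3679, 7.389]
Sum = 35.23
p = [0.2097, 0.5701, 0.0104, 0.2097]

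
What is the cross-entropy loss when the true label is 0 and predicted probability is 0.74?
L = 1.347

L = -0·log(0.74) - 1·log(0.26) = -log(0.26) = 1.347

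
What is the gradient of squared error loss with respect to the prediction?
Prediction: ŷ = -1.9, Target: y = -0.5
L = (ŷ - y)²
∂L/∂ŷ = -2.8

∂L/∂ŷ = 2(ŷ - y) = 2(-1.9 - -0.5) = 2(-1.4) = -2.8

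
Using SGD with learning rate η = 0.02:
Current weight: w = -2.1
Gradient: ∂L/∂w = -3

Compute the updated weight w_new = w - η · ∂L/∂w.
w_new = -2.04

w_new = w - η·∂L/∂w = -2.1 - 0.02×(-3) = -2.1 - (-0.06) = -2.04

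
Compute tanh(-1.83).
-0.9498

tanh(-1.83) = (e^(-1.83) - e^(1.83))/(e^(-1.83) + e^(1.83)) = -0.9498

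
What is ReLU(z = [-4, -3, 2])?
h = [0, 0, 2]

ReLU applied element-wise: max(0,-4)=0, max(0,-3)=0, max(0,2)=2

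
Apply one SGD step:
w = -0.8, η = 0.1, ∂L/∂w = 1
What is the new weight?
w_new = -0.9

w_new = w - η·∂L/∂w = -0.8 - 0.1×(1) = -0.8 - (0.1) = -0.9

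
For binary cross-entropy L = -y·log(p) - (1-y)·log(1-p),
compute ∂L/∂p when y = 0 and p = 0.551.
∂L/∂p = 2.227

∂L/∂p = -y/p + (1-y)/(1-p) = 0 + 1/0.449 = 2.227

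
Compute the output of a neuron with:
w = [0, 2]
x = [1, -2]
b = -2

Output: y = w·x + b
y = -6

y = (0)(1) + (2)(-2) + -2 = -6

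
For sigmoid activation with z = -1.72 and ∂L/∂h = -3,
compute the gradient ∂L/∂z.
∂L/∂z = -0.3864

σ(-1.72) = 0.1519
σ'(-1.72) = σ(-1.72)(1 - σ(-1.72)) = 0.1519 × 0.8481 = 0.1288
∂L/∂z = ∂L/∂h · σ'(z) = -3 × 0.1288 = -0.3864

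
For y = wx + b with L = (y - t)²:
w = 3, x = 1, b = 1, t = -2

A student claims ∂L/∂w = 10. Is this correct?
Incorrect

y = (3)(1) + 1 = 4
∂L/∂y = 2(y - t) = 2(4 - -2) = 12
∂y/∂w = x = 1
∂L/∂w = 12 × 1 = 12

Claimed value: 10
Incorrect: The correct gradient is 12.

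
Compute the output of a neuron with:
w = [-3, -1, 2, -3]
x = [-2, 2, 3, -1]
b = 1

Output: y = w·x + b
y = 14

y = (-3)(-2) + (-1)(2) + (2)(3) + (-3)(-1) + 1 = 14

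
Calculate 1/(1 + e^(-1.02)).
0.735

sigmoid(1.02) = 1/(1 + e^(-1.02)) = 1/(1 + 0.3606) = 0.735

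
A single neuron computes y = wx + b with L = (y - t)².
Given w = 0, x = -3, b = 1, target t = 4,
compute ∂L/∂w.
∂L/∂w = 18

y = wx + b = (0)(-3) + 1 = 1
∂L/∂y = 2(y - t) = 2(1 - 4) = -6
∂y/∂w = x = -3
∂L/∂w = ∂L/∂y · ∂y/∂w = -6 × -3 = 18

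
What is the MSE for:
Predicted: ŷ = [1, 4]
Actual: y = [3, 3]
MSE = 2.5

MSE = (1/2)((1-3)² + (4-3)²) = (1/2)(4 + 1) = 2.5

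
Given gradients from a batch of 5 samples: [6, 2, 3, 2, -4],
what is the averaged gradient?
Average gradient = 1.8

Average = (1/5)(6 + 2 + 3 + 2 + -4) = 9/5 = 1.8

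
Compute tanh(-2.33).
-0.9812

tanh(-2.33) = (e^(-2.33) - e^(2.33))/(e^(-2.33) + e^(2.33)) = -0.9812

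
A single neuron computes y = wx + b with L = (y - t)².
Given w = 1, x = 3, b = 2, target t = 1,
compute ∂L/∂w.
∂L/∂w = 24

y = wx + b = (1)(3) + 2 = 5
∂L/∂y = 2(y - t) = 2(5 - 1) = 8
∂y/∂w = x = 3
∂L/∂w = ∂L/∂y · ∂y/∂w = 8 × 3 = 24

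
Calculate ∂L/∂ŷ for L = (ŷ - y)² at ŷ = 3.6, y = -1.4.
∂L/∂ŷ = 10.0

∂L/∂ŷ = 2(ŷ - y) = 2(3.6 - -1.4) = 2(5.0) = 10.0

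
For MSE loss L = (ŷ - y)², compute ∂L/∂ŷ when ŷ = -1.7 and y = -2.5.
∂L/∂ŷ = 1.6

∂L/∂ŷ = 2(ŷ - y) = 2(-1.7 - -2.5) = 2(0.8) = 1.6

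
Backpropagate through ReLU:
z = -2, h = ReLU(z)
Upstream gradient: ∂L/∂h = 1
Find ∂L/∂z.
∂L/∂z = 0

h = ReLU(-2) = 0
Since z < 0: ∂h/∂z = 0
∂L/∂z = ∂L/∂h · ∂h/∂z = 1 × 0 = 0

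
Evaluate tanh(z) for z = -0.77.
-0.6469

tanh(-0.77) = (e^(-0.77) - e^(0.77))/(e^(-0.77) + e^(0.77)) = -0.6469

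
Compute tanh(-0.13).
-0.1293

tanh(-0.13) = (e^(-0.13) - e^(0.13))/(e^(-0.13) + e^(0.13)) = -0.1293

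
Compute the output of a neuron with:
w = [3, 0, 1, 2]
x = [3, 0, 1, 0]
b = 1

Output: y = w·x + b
y = 11

y = (3)(3) + (0)(0) + (1)(1) + (2)(0) + 1 = 11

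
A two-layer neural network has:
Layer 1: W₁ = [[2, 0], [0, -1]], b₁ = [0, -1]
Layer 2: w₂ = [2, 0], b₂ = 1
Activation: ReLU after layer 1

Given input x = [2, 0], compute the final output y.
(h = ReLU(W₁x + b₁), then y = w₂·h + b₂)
y = 9

Layer 1 pre-activation: z₁ = [4, -1]
After ReLU: h = [4, 0]
Layer 2 output: y = 2×4 + 0×0 + 1 = 9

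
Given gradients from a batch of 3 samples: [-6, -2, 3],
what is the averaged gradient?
Average gradient = -1.667

Average = (1/3)(-6 + -2 + 3) = -5/3 = -1.667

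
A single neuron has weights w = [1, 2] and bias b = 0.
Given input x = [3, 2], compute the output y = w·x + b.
y = 7

y = (1)(3) + (2)(2) + 0 = 7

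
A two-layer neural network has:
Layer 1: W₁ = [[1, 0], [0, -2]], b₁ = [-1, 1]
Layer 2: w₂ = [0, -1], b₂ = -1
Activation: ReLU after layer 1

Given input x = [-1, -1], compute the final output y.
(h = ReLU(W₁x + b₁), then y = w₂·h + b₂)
y = -4

Layer 1 pre-activation: z₁ = [-2, 3]
After ReLU: h = [0, 3]
Layer 2 output: y = 0×0 + -1×3 + -1 = -4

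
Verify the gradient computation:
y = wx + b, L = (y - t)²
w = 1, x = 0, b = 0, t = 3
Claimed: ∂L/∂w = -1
Incorrect

y = (1)(0) + 0 = 0
∂L/∂y = 2(y - t) = 2(0 - 3) = -6
∂y/∂w = x = 0
∂L/∂w = -6 × 0 = 0

Claimed value: -1
Incorrect: The correct gradient is 0.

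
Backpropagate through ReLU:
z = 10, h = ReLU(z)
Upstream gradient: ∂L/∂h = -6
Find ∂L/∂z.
∂L/∂z = -6

h = ReLU(10) = 10
Since z > 0: ∂h/∂z = 1
∂L/∂z = ∂L/∂h · ∂h/∂z = -6 × 1 = -6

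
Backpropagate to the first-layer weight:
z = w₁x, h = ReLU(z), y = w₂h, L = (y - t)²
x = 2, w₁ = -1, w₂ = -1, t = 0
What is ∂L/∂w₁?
∂L/∂w₁ = 0

Forward pass:
z = w₁x = -1×2 = -2
h = ReLU(-2) = 0
y = w₂h = -1×0 = 0

Backward pass:
∂L/∂y = 2(y - t) = 2(0 - 0) = 0
∂y/∂h = w₂ = -1
∂h/∂z = 0 (ReLU derivative)
∂z/∂w₁ = x = 2

∂L/∂w₁ = 0 × -1 × 0 × 2 = 0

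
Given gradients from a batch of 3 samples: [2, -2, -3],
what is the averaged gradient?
Average gradient = -1

Average = (1/3)(2 + -2 + -3) = -3/3 = -1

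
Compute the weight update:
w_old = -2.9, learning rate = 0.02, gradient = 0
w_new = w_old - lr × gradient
w_new = -2.9

w_new = w - η·∂L/∂w = -2.9 - 0.02×(0) = -2.9 - (0) = -2.9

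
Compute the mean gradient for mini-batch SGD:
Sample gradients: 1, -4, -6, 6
Average gradient = -0.75

Average = (1/4)(1 + -4 + -6 + 6) = -3/4 = -0.75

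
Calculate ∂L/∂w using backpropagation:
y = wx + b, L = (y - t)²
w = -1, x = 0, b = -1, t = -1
∂L/∂w = 0

y = wx + b = (-1)(0) + -1 = -1
∂L/∂y = 2(y - t) = 2(-1 - -1) = 0
∂y/∂w = x = 0
∂L/∂w = ∂L/∂y · ∂y/∂w = 0 × 0 = 0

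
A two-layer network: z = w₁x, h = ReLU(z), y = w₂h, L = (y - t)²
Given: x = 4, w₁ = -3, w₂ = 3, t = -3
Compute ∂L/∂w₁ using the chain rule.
∂L/∂w₁ = 0

Forward pass:
z = w₁x = -3×4 = -12
h = ReLU(-12) = 0
y = w₂h = 3×0 = 0

Backward pass:
∂L/∂y = 2(y - t) = 2(0 - -3) = 6
∂y/∂h = w₂ = 3
∂h/∂z = 0 (ReLU derivative)
∂z/∂w₁ = x = 4

∂L/∂w₁ = 6 × 3 × 0 × 4 = 0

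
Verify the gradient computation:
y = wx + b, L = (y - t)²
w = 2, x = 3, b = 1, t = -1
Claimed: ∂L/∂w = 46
Incorrect

y = (2)(3) + 1 = 7
∂L/∂y = 2(y - t) = 2(7 - -1) = 16
∂y/∂w = x = 3
∂L/∂w = 16 × 3 = 48

Claimed value: 46
Incorrect: The correct gradient is 48.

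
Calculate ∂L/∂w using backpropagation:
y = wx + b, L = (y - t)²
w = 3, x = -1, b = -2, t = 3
∂L/∂w = 16

y = wx + b = (3)(-1) + -2 = -5
∂L/∂y = 2(y - t) = 2(-5 - 3) = -16
∂y/∂w = x = -1
∂L/∂w = ∂L/∂y · ∂y/∂w = -16 × -1 = 16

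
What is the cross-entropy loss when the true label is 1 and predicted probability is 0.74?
L = 0.3011

L = -1·log(0.74) - 0·log(0.26) = -log(0.74) = 0.3011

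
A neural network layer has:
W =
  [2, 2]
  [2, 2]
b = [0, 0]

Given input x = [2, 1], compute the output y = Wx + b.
y = [6, 6]

Wx = [2×2 + 2×1, 2×2 + 2×1]
   = [6, 6]
y = Wx + b = [6 + 0, 6 + 0] = [6, 6]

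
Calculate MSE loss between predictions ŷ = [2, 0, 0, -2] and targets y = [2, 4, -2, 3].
MSE = 11.25

MSE = (1/4)((2-2)² + (0-4)² + (0--2)² + (-2-3)²) = (1/4)(0 + 16 + 4 + 25) = 11.25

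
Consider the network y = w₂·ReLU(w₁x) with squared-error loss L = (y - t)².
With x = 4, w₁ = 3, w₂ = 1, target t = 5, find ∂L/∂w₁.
∂L/∂w₁ = 56

Forward pass:
z = w₁x = 3×4 = 12
h = ReLU(12) = 12
y = w₂h = 1×12 = 12

Backward pass:
∂L/∂y = 2(y - t) = 2(12 - 5) = 14
∂y/∂h = w₂ = 1
∂h/∂z = 1 (ReLU derivative)
∂z/∂w₁ = x = 4

∂L/∂w₁ = 14 × 1 × 1 × 4 = 56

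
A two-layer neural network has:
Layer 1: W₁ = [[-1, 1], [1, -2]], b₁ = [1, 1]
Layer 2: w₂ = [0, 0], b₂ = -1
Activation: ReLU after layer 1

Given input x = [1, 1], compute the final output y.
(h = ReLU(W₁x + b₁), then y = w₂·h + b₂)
y = -1

Layer 1 pre-activation: z₁ = [1, 0]
After ReLU: h = [1, 0]
Layer 2 output: y = 0×1 + 0×0 + -1 = -1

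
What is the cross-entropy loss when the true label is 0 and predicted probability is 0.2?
L = 0.2231

L = -0·log(0.2) - 1·log(0.8) = -log(0.8) = 0.2231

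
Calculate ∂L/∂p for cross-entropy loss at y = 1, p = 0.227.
∂L/∂p = -4.405

∂L/∂p = -y/p + (1-y)/(1-p) = -1/0.227 + 0 = -4.405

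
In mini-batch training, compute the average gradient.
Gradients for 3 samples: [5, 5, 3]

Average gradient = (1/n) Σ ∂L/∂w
Average gradient = 4.333

Average = (1/3)(5 + 5 + 3) = 13/3 = 4.333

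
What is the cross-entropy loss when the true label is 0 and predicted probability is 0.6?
L = 0.9163

L = -0·log(0.6) - 1·log(0.4) = -log(0.4) = 0.9163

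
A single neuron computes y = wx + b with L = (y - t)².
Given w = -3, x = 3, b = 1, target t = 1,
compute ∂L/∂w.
∂L/∂w = -54

y = wx + b = (-3)(3) + 1 = -8
∂L/∂y = 2(y - t) = 2(-8 - 1) = -18
∂y/∂w = x = 3
∂L/∂w = ∂L/∂y · ∂y/∂w = -18 × 3 = -54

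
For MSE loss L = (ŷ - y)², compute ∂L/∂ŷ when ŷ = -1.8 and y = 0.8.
∂L/∂ŷ = -5.2

∂L/∂ŷ = 2(ŷ - y) = 2(-1.8 - 0.8) = 2(-2.6) = -5.2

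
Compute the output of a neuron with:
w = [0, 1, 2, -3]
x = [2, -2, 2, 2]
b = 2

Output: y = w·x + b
y = -2

y = (0)(2) + (1)(-2) + (2)(2) + (-3)(2) + 2 = -2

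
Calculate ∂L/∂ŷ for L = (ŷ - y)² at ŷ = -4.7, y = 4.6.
∂L/∂ŷ = -18.6

∂L/∂ŷ = 2(ŷ - y) = 2(-4.7 - 4.6) = 2(-9.3) = -18.6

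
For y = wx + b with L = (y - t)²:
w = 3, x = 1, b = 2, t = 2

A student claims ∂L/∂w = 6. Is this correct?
Correct

y = (3)(1) + 2 = 5
∂L/∂y = 2(y - t) = 2(5 - 2) = 6
∂y/∂w = x = 1
∂L/∂w = 6 × 1 = 6

Claimed value: 6
Correct: The correct gradient is 6.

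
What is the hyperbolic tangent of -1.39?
-0.8832

tanh(-1.39) = (e^(-1.39) - e^(1.39))/(e^(-1.39) + e^(1.39)) = -0.8832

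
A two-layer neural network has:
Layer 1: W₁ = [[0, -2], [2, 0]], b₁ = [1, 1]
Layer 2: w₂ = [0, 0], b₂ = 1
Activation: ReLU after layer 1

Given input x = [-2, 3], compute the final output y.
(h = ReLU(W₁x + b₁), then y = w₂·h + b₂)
y = 1

Layer 1 pre-activation: z₁ = [-5, -3]
After ReLU: h = [0, 0]
Layer 2 output: y = 0×0 + 0×0 + 1 = 1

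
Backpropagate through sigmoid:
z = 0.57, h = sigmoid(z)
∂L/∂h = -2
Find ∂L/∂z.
∂L/∂z = -0.4615

σ(0.57) = 0.6388
σ'(0.57) = σ(0.57)(1 - σ(0.57)) = 0.6388 × 0.3612 = 0.2307
∂L/∂z = ∂L/∂h · σ'(z) = -2 × 0.2307 = -0.4615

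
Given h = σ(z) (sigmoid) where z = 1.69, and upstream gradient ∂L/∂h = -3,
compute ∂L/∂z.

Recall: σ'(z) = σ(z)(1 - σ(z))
∂L/∂z = -0.3945

σ(1.69) = 0.8442
σ'(1.69) = σ(1.69)(1 - σ(1.69)) = 0.8442 × 0.1558 = 0.1315
∂L/∂z = ∂L/∂h · σ'(z) = -3 × 0.1315 = -0.3945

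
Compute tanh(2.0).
0.964

tanh(2.0) = (e^(2.0) - e^(-2.0))/(e^(2.0) + e^(-2.0)) = 0.964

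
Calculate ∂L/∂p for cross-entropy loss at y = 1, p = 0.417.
∂L/∂p = -2.398

∂L/∂p = -y/p + (1-y)/(1-p) = -1/0.417 + 0 = -2.398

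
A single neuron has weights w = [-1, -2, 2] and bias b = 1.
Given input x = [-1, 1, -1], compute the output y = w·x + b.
y = -2

y = (-1)(-1) + (-2)(1) + (2)(-1) + 1 = -2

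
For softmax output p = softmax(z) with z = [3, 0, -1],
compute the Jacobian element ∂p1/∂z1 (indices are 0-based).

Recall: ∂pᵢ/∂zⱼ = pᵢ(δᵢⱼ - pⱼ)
∂p1/∂z1 = 0.04444

p = softmax(z) = [0.9362, 0.04661, 0.01715]
p1 = 0.04661

∂p1/∂z1 = p1(1 - p1) = 0.04661 × (1 - 0.04661) = 0.04444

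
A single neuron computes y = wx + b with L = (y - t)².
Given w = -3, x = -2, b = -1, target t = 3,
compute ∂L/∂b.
∂L/∂b = 4

y = wx + b = (-3)(-2) + -1 = 5
∂L/∂y = 2(y - t) = 2(5 - 3) = 4
∂y/∂b = 1
∂L/∂b = ∂L/∂y · ∂y/∂b = 4 × 1 = 4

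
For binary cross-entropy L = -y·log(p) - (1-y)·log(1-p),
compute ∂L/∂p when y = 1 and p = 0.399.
∂L/∂p = -2.506

∂L/∂p = -y/p + (1-y)/(1-p) = -1/0.399 + 0 = -2.506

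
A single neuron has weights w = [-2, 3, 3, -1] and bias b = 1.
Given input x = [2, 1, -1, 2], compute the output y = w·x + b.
y = -5

y = (-2)(2) + (3)(1) + (3)(-1) + (-1)(2) + 1 = -5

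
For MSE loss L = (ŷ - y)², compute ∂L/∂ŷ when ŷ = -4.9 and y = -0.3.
∂L/∂ŷ = -9.2

∂L/∂ŷ = 2(ŷ - y) = 2(-4.9 - -0.3) = 2(-4.6) = -9.2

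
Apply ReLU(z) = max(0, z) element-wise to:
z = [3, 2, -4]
h = [3, 2, 0]

ReLU applied element-wise: max(0,3)=3, max(0,2)=2, max(0,-4)=0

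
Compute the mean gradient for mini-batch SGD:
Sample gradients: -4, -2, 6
Average gradient = 0

Average = (1/3)(-4 + -2 + 6) = 0/3 = 0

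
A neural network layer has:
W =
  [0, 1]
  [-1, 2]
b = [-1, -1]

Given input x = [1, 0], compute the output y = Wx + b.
y = [-1, -2]

Wx = [0×1 + 1×0, -1×1 + 2×0]
   = [0, -1]
y = Wx + b = [0 + -1, -1 + -1] = [-1, -2]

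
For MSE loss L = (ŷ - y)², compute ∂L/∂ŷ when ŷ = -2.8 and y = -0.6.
∂L/∂ŷ = -4.4

∂L/∂ŷ = 2(ŷ - y) = 2(-2.8 - -0.6) = 2(-2.2) = -4.4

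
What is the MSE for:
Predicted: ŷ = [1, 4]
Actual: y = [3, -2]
MSE = 20

MSE = (1/2)((1-3)² + (4--2)²) = (1/2)(4 + 36) = 20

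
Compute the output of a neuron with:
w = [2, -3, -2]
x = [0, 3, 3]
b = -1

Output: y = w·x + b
y = -16

y = (2)(0) + (-3)(3) + (-2)(3) + -1 = -16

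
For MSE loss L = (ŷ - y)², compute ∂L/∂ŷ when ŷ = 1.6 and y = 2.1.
∂L/∂ŷ = -1.0

∂L/∂ŷ = 2(ŷ - y) = 2(1.6 - 2.1) = 2(-0.5) = -1.0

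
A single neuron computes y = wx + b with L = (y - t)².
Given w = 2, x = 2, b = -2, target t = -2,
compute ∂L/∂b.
∂L/∂b = 8

y = wx + b = (2)(2) + -2 = 2
∂L/∂y = 2(y - t) = 2(2 - -2) = 8
∂y/∂b = 1
∂L/∂b = ∂L/∂y · ∂y/∂b = 8 × 1 = 8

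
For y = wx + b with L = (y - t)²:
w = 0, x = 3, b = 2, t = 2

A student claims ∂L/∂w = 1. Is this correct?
Incorrect

y = (0)(3) + 2 = 2
∂L/∂y = 2(y - t) = 2(2 - 2) = 0
∂y/∂w = x = 3
∂L/∂w = 0 × 3 = 0

Claimed value: 1
Incorrect: The correct gradient is 0.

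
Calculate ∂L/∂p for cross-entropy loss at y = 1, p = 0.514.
∂L/∂p = -1.946

∂L/∂p = -y/p + (1-y)/(1-p) = -1/0.514 + 0 = -1.946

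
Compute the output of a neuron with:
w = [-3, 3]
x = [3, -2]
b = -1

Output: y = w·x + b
y = -16

y = (-3)(3) + (3)(-2) + -1 = -16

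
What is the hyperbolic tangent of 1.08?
0.7932

tanh(1.08) = (e^(1.08) - e^(-1.08))/(e^(1.08) + e^(-1.08)) = 0.7932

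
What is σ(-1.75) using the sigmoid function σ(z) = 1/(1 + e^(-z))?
0.148

sigmoid(-1.75) = 1/(1 + e^(1.75)) = 1/(1 + 5.755) = 0.148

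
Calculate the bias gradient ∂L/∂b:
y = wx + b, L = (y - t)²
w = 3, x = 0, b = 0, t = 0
∂L/∂b = 0

y = wx + b = (3)(0) + 0 = 0
∂L/∂y = 2(y - t) = 2(0 - 0) = 0
∂y/∂b = 1
∂L/∂b = ∂L/∂y · ∂y/∂b = 0 × 1 = 0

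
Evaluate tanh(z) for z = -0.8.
-0.664

tanh(-0.8) = (e^(-0.8) - e^(0.8))/(e^(-0.8) + e^(0.8)) = -0.664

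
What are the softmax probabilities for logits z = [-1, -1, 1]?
p = [0.1065, 0.1065, 0.787]

exp(z) = [0.3679, 0.3679, 2.718]
Sum = 3.454
p = [0.1065, 0.1065, 0.787]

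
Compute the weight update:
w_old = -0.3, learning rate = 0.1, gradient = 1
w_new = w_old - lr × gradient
w_new = -0.4

w_new = w - η·∂L/∂w = -0.3 - 0.1×(1) = -0.3 - (0.1) = -0.4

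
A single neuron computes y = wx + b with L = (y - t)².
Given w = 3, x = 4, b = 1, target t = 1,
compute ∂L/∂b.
∂L/∂b = 24

y = wx + b = (3)(4) + 1 = 13
∂L/∂y = 2(y - t) = 2(13 - 1) = 24
∂y/∂b = 1
∂L/∂b = ∂L/∂y · ∂y/∂b = 24 × 1 = 24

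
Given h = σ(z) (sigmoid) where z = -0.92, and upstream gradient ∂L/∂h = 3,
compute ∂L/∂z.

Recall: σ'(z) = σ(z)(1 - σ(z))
∂L/∂z = 0.6113

σ(-0.92) = 0.285
σ'(-0.92) = σ(-0.92)(1 - σ(-0.92)) = 0.285 × 0.715 = 0.2038
∂L/∂z = ∂L/∂h · σ'(z) = 3 × 0.2038 = 0.6113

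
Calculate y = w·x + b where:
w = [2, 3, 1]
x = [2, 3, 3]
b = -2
y = 14

y = (2)(2) + (3)(3) + (1)(3) + -2 = 14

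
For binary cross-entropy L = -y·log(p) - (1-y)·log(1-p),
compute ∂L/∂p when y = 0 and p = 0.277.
∂L/∂p = 1.383

∂L/∂p = -y/p + (1-y)/(1-p) = 0 + 1/0.723 = 1.383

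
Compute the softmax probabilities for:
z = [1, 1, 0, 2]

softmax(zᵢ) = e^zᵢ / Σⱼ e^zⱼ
p = [0.1966, 0.1966, 0.0723, 0.5344]

exp(z) = [2.718, 2.718, 1, 7.389]
Sum = 13.83
p = [0.1966, 0.1966, 0.0723, 0.5344]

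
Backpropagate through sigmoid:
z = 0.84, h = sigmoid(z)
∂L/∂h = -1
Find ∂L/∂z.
∂L/∂z = -0.2106

σ(0.84) = 0.6985
σ'(0.84) = σ(0.84)(1 - σ(0.84)) = 0.6985 × 0.3015 = 0.2106
∂L/∂z = ∂L/∂h · σ'(z) = -1 × 0.2106 = -0.2106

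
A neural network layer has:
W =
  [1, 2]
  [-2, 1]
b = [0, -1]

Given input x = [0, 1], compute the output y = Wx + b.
y = [2, 0]

Wx = [1×0 + 2×1, -2×0 + 1×1]
   = [2, 1]
y = Wx + b = [2 + 0, 1 + -1] = [2, 0]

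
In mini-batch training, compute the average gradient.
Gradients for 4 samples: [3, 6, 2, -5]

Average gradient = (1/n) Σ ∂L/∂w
Average gradient = 1.5

Average = (1/4)(3 + 6 + 2 + -5) = 6/4 = 1.5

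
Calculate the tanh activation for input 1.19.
0.8306

tanh(1.19) = (e^(1.19) - e^(-1.19))/(e^(1.19) + e^(-1.19)) = 0.8306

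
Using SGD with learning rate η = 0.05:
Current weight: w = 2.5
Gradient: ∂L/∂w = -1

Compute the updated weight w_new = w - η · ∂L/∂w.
w_new = 2.55

w_new = w - η·∂L/∂w = 2.5 - 0.05×(-1) = 2.5 - (-0.05) = 2.55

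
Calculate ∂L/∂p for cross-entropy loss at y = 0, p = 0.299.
∂L/∂p = 1.427

∂L/∂p = -y/p + (1-y)/(1-p) = 0 + 1/0.701 = 1.427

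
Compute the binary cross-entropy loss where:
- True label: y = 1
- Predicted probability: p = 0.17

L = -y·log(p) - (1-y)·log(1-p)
L = 1.772

L = -1·log(0.17) - 0·log(0.83) = -log(0.17) = 1.772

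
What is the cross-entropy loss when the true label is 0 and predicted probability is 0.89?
L = 2.207

L = -0·log(0.89) - 1·log(0.11) = -log(0.11) = 2.207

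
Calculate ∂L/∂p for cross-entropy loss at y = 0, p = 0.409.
∂L/∂p = 1.692

∂L/∂p = -y/p + (1-y)/(1-p) = 0 + 1/0.591 = 1.692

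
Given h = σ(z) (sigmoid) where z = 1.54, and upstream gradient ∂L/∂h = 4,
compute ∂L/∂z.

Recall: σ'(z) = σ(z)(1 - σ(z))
∂L/∂z = 0.5815

σ(1.54) = 0.8235
σ'(1.54) = σ(1.54)(1 - σ(1.54)) = 0.8235 × 0.1765 = 0.1454
∂L/∂z = ∂L/∂h · σ'(z) = 4 × 0.1454 = 0.5815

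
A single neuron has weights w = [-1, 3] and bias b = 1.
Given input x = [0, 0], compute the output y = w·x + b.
y = 1

y = (-1)(0) + (3)(0) + 1 = 1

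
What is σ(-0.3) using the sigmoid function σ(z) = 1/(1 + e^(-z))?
0.4256

sigmoid(-0.3) = 1/(1 + e^(0.3)) = 1/(1 + 1.35) = 0.4256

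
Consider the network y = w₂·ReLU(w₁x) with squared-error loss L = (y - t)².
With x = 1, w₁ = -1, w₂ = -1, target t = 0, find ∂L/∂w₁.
∂L/∂w₁ = 0

Forward pass:
z = w₁x = -1×1 = -1
h = ReLU(-1) = 0
y = w₂h = -1×0 = 0

Backward pass:
∂L/∂y = 2(y - t) = 2(0 - 0) = 0
∂y/∂h = w₂ = -1
∂h/∂z = 0 (ReLU derivative)
∂z/∂w₁ = x = 1

∂L/∂w₁ = 0 × -1 × 0 × 1 = 0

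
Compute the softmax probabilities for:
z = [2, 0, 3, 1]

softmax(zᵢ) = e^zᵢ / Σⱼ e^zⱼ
p = [0.2369, 0.0321, 0.6439, 0.0871]

exp(z) = [7.389, 1, 20.09, 2.718]
Sum = 31.19
p = [0.2369, 0.0321, 0.6439, 0.0871]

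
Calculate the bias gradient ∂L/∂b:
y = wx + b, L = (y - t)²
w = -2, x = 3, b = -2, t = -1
∂L/∂b = -14

y = wx + b = (-2)(3) + -2 = -8
∂L/∂y = 2(y - t) = 2(-8 - -1) = -14
∂y/∂b = 1
∂L/∂b = ∂L/∂y · ∂y/∂b = -14 × 1 = -14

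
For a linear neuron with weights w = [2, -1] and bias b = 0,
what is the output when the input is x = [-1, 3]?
y = -5

y = (2)(-1) + (-1)(3) + 0 = -5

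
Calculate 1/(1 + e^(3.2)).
0.03917

sigmoid(-3.2) = 1/(1 + e^(3.2)) = 1/(1 + 24.53) = 0.03917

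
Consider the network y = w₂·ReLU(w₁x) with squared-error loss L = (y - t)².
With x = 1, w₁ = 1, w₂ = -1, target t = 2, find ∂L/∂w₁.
∂L/∂w₁ = 6

Forward pass:
z = w₁x = 1×1 = 1
h = ReLU(1) = 1
y = w₂h = -1×1 = -1

Backward pass:
∂L/∂y = 2(y - t) = 2(-1 - 2) = -6
∂y/∂h = w₂ = -1
∂h/∂z = 1 (ReLU derivative)
∂z/∂w₁ = x = 1

∂L/∂w₁ = -6 × -1 × 1 × 1 = 6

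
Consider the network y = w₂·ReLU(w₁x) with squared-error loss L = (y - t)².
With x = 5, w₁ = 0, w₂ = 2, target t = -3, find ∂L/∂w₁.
∂L/∂w₁ = 0

Forward pass:
z = w₁x = 0×5 = 0
h = ReLU(0) = 0
y = w₂h = 2×0 = 0

Backward pass:
∂L/∂y = 2(y - t) = 2(0 - -3) = 6
∂y/∂h = w₂ = 2
∂h/∂z = 0 (ReLU derivative)
∂z/∂w₁ = x = 5

∂L/∂w₁ = 6 × 2 × 0 × 5 = 0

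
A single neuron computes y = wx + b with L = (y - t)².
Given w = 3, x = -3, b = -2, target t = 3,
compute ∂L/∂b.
∂L/∂b = -28

y = wx + b = (3)(-3) + -2 = -11
∂L/∂y = 2(y - t) = 2(-11 - 3) = -28
∂y/∂b = 1
∂L/∂b = ∂L/∂y · ∂y/∂b = -28 × 1 = -28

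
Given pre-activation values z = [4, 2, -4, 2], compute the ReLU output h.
h = [4, 2, 0, 2]

ReLU applied element-wise: max(0,4)=4, max(0,2)=2, max(0,-4)=0, max(0,2)=2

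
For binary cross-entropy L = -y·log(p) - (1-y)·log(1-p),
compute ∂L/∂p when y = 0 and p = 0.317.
∂L/∂p = 1.464

∂L/∂p = -y/p + (1-y)/(1-p) = 0 + 1/0.683 = 1.464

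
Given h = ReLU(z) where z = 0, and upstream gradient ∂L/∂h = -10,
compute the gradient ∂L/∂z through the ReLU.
∂L/∂z = 0

h = ReLU(0) = 0
At z = 0: ∂h/∂z = 0 (by convention)
∂L/∂z = ∂L/∂h · ∂h/∂z = -10 × 0 = 0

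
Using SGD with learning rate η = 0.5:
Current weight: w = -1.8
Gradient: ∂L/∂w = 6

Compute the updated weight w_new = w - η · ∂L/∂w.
w_new = -4.8

w_new = w - η·∂L/∂w = -1.8 - 0.5×(6) = -1.8 - (3) = -4.8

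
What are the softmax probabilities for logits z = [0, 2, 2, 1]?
p = [0.0541, 0.3995, 0.3995, 0.147]

exp(z) = [1, 7.389, 7.389, 2.718]
Sum = 18.5
p = [0.0541, 0.3995, 0.3995, 0.147]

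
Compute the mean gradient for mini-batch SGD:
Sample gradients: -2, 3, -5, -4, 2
Average gradient = -1.2

Average = (1/5)(-2 + 3 + -5 + -4 + 2) = -6/5 = -1.2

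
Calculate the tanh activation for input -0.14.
-0.1391

tanh(-0.14) = (e^(-0.14) - e^(0.14))/(e^(-0.14) + e^(0.14)) = -0.1391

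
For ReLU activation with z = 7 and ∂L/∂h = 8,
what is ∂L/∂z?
∂L/∂z = 8

h = ReLU(7) = 7
Since z > 0: ∂h/∂z = 1
∂L/∂z = ∂L/∂h · ∂h/∂z = 8 × 1 = 8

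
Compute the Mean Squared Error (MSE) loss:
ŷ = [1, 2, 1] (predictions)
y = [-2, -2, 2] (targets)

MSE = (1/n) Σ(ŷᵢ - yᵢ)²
MSE = 8.667

MSE = (1/3)((1--2)² + (2--2)² + (1-2)²) = (1/3)(9 + 16 + 1) = 8.667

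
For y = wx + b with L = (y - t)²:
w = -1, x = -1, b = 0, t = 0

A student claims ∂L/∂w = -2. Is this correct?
Correct

y = (-1)(-1) + 0 = 1
∂L/∂y = 2(y - t) = 2(1 - 0) = 2
∂y/∂w = x = -1
∂L/∂w = 2 × -1 = -2

Claimed value: -2
Correct: The correct gradient is -2.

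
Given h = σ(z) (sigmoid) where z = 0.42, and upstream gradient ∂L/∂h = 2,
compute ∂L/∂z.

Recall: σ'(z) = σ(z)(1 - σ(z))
∂L/∂z = 0.4786

σ(0.42) = 0.6035
σ'(0.42) = σ(0.42)(1 - σ(0.42)) = 0.6035 × 0.3965 = 0.2393
∂L/∂z = ∂L/∂h · σ'(z) = 2 × 0.2393 = 0.4786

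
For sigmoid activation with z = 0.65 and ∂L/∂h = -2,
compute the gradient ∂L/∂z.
∂L/∂z = -0.4507

σ(0.65) = 0.657
σ'(0.65) = σ(0.65)(1 - σ(0.65)) = 0.657 × 0.343 = 0.2253
∂L/∂z = ∂L/∂h · σ'(z) = -2 × 0.2253 = -0.4507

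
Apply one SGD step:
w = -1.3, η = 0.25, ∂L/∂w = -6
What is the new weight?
w_new = 0.2

w_new = w - η·∂L/∂w = -1.3 - 0.25×(-6) = -1.3 - (-1.5) = 0.2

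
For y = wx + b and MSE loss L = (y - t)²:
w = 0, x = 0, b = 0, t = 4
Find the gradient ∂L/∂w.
∂L/∂w = 0

y = wx + b = (0)(0) + 0 = 0
∂L/∂y = 2(y - t) = 2(0 - 4) = -8
∂y/∂w = x = 0
∂L/∂w = ∂L/∂y · ∂y/∂w = -8 × 0 = 0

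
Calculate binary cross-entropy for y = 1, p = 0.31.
L = 1.171

L = -1·log(0.31) - 0·log(0.69) = -log(0.31) = 1.171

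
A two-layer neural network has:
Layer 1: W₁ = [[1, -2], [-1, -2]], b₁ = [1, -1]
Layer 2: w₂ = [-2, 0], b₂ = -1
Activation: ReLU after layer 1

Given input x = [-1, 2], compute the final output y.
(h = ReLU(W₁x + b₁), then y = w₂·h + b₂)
y = -1

Layer 1 pre-activation: z₁ = [-4, -4]
After ReLU: h = [0, 0]
Layer 2 output: y = -2×0 + 0×0 + -1 = -1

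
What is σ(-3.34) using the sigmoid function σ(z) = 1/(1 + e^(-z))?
0.03422

sigmoid(-3.34) = 1/(1 + e^(3.34)) = 1/(1 + 28.22) = 0.03422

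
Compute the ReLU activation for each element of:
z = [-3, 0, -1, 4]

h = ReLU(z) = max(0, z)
h = [0, 0, 0, 4]

ReLU applied element-wise: max(0,-3)=0, max(0,0)=0, max(0,-1)=0, max(0,4)=4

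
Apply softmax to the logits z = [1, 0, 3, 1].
p = [0.1025, 0.0377, 0.7573, 0.1025]

exp(z) = [2.718, 1, 20.09, 2.718]
Sum = 26.52
p = [0.1025, 0.0377, 0.7573, 0.1025]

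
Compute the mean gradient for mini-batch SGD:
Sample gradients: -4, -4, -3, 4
Average gradient = -1.75

Average = (1/4)(-4 + -4 + -3 + 4) = -7/4 = -1.75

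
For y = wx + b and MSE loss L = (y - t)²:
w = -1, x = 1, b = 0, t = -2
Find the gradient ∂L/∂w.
∂L/∂w = 2

y = wx + b = (-1)(1) + 0 = -1
∂L/∂y = 2(y - t) = 2(-1 - -2) = 2
∂y/∂w = x = 1
∂L/∂w = ∂L/∂y · ∂y/∂w = 2 × 1 = 2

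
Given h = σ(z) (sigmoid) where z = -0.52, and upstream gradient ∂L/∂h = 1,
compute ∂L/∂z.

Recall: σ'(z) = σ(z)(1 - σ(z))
∂L/∂z = 0.2338

σ(-0.52) = 0.3729
σ'(-0.52) = σ(-0.52)(1 - σ(-0.52)) = 0.3729 × 0.6271 = 0.2338
∂L/∂z = ∂L/∂h · σ'(z) = 1 × 0.2338 = 0.2338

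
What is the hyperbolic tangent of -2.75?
-0.9919

tanh(-2.75) = (e^(-2.75) - e^(2.75))/(e^(-2.75) + e^(2.75)) = -0.9919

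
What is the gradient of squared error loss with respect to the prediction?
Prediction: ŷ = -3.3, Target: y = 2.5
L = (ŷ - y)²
∂L/∂ŷ = -11.6

∂L/∂ŷ = 2(ŷ - y) = 2(-3.3 - 2.5) = 2(-5.8) = -11.6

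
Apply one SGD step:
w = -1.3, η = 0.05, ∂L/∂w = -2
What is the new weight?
w_new = -1.2

w_new = w - η·∂L/∂w = -1.3 - 0.05×(-2) = -1.3 - (-0.1) = -1.2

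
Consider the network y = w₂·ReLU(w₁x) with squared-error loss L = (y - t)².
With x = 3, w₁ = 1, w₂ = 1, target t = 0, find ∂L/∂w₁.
∂L/∂w₁ = 18

Forward pass:
z = w₁x = 1×3 = 3
h = ReLU(3) = 3
y = w₂h = 1×3 = 3

Backward pass:
∂L/∂y = 2(y - t) = 2(3 - 0) = 6
∂y/∂h = w₂ = 1
∂h/∂z = 1 (ReLU derivative)
∂z/∂w₁ = x = 3

∂L/∂w₁ = 6 × 1 × 1 × 3 = 18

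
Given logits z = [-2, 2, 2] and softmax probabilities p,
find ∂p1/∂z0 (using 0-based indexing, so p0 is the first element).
∂p1/∂z0 = -0.004496

p = softmax(z) = [0.009075, 0.4955, 0.4955]
p1 = 0.4955, p0 = 0.009075

∂p1/∂z0 = -p1 × p0 = -0.4955 × 0.009075 = -0.004496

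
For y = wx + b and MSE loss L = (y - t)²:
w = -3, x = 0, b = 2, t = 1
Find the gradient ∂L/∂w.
∂L/∂w = 0

y = wx + b = (-3)(0) + 2 = 2
∂L/∂y = 2(y - t) = 2(2 - 1) = 2
∂y/∂w = x = 0
∂L/∂w = ∂L/∂y · ∂y/∂w = 2 × 0 = 0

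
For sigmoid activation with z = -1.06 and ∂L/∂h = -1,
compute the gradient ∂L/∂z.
∂L/∂z = -0.1911

σ(-1.06) = 0.2573
σ'(-1.06) = σ(-1.06)(1 - σ(-1.06)) = 0.2573 × 0.7427 = 0.1911
∂L/∂z = ∂L/∂h · σ'(z) = -1 × 0.1911 = -0.1911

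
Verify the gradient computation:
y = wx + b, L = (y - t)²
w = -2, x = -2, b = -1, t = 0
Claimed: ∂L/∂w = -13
Incorrect

y = (-2)(-2) + -1 = 3
∂L/∂y = 2(y - t) = 2(3 - 0) = 6
∂y/∂w = x = -2
∂L/∂w = 6 × -2 = -12

Claimed value: -13
Incorrect: The correct gradient is -12.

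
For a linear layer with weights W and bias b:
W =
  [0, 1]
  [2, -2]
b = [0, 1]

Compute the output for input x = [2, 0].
y = [0, 5]

Wx = [0×2 + 1×0, 2×2 + -2×0]
   = [0, 4]
y = Wx + b = [0 + 0, 4 + 1] = [0, 5]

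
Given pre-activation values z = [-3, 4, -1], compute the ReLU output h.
h = [0, 4, 0]

ReLU applied element-wise: max(0,-3)=0, max(0,4)=4, max(0,-1)=0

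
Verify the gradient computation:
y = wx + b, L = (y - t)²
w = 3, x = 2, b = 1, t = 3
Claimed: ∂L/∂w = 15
Incorrect

y = (3)(2) + 1 = 7
∂L/∂y = 2(y - t) = 2(7 - 3) = 8
∂y/∂w = x = 2
∂L/∂w = 8 × 2 = 16

Claimed value: 15
Incorrect: The correct gradient is 16.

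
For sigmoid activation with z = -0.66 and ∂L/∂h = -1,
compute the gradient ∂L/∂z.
∂L/∂z = -0.2246

σ(-0.66) = 0.3407
σ'(-0.66) = σ(-0.66)(1 - σ(-0.66)) = 0.3407 × 0.6593 = 0.2246
∂L/∂z = ∂L/∂h · σ'(z) = -1 × 0.2246 = -0.2246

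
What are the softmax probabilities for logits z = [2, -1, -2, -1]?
p = [0.8945, 0.0445, 0.0164, 0.0445]

exp(z) = [7.389, 0.3679, 0.1353, 0.3679]
Sum = 8.26
p = [0.8945, 0.0445, 0.0164, 0.0445]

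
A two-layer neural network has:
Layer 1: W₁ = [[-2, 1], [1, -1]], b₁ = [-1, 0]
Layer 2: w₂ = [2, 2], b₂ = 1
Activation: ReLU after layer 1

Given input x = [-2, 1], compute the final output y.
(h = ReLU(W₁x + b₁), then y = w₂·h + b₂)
y = 9

Layer 1 pre-activation: z₁ = [4, -3]
After ReLU: h = [4, 0]
Layer 2 output: y = 2×4 + 2×0 + 1 = 9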